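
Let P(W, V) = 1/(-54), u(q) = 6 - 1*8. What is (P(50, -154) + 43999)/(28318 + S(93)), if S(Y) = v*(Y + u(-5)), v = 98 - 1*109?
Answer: 2375945/1475118 ≈ 1.6107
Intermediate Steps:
u(q) = -2 (u(q) = 6 - 8 = -2)
P(W, V) = -1/54
v = -11 (v = 98 - 109 = -11)
S(Y) = 22 - 11*Y (S(Y) = -11*(Y - 2) = -11*(-2 + Y) = 22 - 11*Y)
(P(50, -154) + 43999)/(28318 + S(93)) = (-1/54 + 43999)/(28318 + (22 - 11*93)) = 2375945/(54*(28318 + (22 - 1023))) = 2375945/(54*(28318 - 1001)) = (2375945/54)/27317 = (2375945/54)*(1/27317) = 2375945/1475118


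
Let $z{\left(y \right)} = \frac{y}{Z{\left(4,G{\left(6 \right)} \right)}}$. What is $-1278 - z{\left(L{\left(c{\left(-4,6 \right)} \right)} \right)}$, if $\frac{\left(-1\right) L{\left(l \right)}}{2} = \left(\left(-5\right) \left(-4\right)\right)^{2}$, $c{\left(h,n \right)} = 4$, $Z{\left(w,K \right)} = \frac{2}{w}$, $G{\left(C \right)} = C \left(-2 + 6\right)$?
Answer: $322$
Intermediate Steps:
$G{\left(C \right)} = 4 C$ ($G{\left(C \right)} = C 4 = 4 C$)
$L{\left(l \right)} = -800$ ($L{\left(l \right)} = - 2 \left(\left(-5\right) \left(-4\right)\right)^{2} = - 2 \cdot 20^{2} = \left(-2\right) 400 = -800$)
$z{\left(y \right)} = 2 y$ ($z{\left(y \right)} = \frac{y}{2 \cdot \frac{1}{4}} = y \frac{1}{\frac{1}{2}} = y 2 = 2 y$)
$-1278 - z{\left(L{\left(c{\left(-4,6 \right)} \right)} \right)} = -1278 - 2 \left(-800\right) = -1278 - -1600 = -1278 + 1600 = 322$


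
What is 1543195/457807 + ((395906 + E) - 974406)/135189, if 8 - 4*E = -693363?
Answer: 92556654817/247561882092 ≈ 0.37387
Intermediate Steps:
E = 693371/4 (E = 2 - ¼*(-693363) = 2 + 693363/4 = 693371/4 ≈ 1.7334e+5)
1543195/457807 + ((395906 + E) - 974406)/135189 = 1543195/457807 + ((395906 + 693371/4) - 974406)/135189 = 1543195*(1/457807) + (2276995/4 - 974406)*(1/135189) = 1543195/457807 - 1620629/4*1/135189 = 1543195/457807 - 1620629/540756 = 92556654817/247561882092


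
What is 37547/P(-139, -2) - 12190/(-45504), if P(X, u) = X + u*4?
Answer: -284457793/1114848 ≈ -255.15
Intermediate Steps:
P(X, u) = X + 4*u
37547/P(-139, -2) - 12190/(-45504) = 37547/(-139 + 4*(-2)) - 12190/(-45504) = 37547/(-139 - 8) - 12190*(-1/45504) = 37547/(-147) + 6095/22752 = 37547*(-1/147) + 6095/22752 = -37547/147 + 6095/22752 = -284457793/1114848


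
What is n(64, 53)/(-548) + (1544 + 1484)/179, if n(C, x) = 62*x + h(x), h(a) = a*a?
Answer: 568339/98092 ≈ 5.7939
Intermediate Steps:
h(a) = a²
n(C, x) = x² + 62*x (n(C, x) = 62*x + x² = x² + 62*x)
n(64, 53)/(-548) + (1544 + 1484)/179 = (53*(62 + 53))/(-548) + (1544 + 1484)/179 = (53*115)*(-1/548) + 3028*(1/179) = 6095*(-1/548) + 3028/179 = -6095/548 + 3028/179 = 568339/98092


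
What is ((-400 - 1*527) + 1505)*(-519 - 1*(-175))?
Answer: -198832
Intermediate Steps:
((-400 - 1*527) + 1505)*(-519 - 1*(-175)) = ((-400 - 527) + 1505)*(-519 + 175) = (-927 + 1505)*(-344) = 578*(-344) = -198832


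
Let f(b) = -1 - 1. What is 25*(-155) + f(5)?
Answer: -3877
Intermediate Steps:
f(b) = -2
25*(-155) + f(5) = 25*(-155) - 2 = -3875 - 2 = -3877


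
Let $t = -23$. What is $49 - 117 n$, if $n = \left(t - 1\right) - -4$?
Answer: $2389$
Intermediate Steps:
$n = -20$ ($n = \left(-23 - 1\right) - -4 = -24 + 4 = -20$)
$49 - 117 n = 49 - -2340 = 49 + 2340 = 2389$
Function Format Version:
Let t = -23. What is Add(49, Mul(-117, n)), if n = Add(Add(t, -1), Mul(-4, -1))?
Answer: 2389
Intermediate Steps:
n = -20 (n = Add(Add(-23, -1), Mul(-4, -1)) = Add(-24, 4) = -20)
Add(49, Mul(-117, n)) = Add(49, Mul(-117, -20)) = Add(49, 2340) = 2389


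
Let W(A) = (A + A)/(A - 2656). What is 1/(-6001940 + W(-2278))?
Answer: -2467/14806783702 ≈ -1.6661e-7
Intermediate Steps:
W(A) = 2*A/(-2656 + A) (W(A) = (2*A)/(-2656 + A) = 2*A/(-2656 + A))
1/(-6001940 + W(-2278)) = 1/(-6001940 + 2*(-2278)/(-2656 - 2278)) = 1/(-6001940 + 2*(-2278)/(-4934)) = 1/(-6001940 + 2*(-2278)*(-1/4934)) = 1/(-6001940 + 2278/2467) = 1/(-14806783702/2467) = -2467/14806783702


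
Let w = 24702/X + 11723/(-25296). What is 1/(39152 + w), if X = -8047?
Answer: 203556912/7968941021851 ≈ 2.5544e-5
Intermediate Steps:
w = -719196773/203556912 (w = 24702/(-8047) + 11723/(-25296) = 24702*(-1/8047) + 11723*(-1/25296) = -24702/8047 - 11723/25296 = -719196773/203556912 ≈ -3.5331)
1/(39152 + w) = 1/(39152 - 719196773/203556912) = 1/(7968941021851/203556912) = 203556912/7968941021851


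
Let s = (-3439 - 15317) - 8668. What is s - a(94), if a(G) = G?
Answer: -27518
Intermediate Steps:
s = -27424 (s = -18756 - 8668 = -27424)
s - a(94) = -27424 - 1*94 = -27424 - 94 = -27518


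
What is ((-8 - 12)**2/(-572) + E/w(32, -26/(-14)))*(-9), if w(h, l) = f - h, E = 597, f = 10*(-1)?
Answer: 268713/2002 ≈ 134.22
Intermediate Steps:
f = -10
w(h, l) = -10 - h
((-8 - 12)**2/(-572) + E/w(32, -26/(-14)))*(-9) = ((-8 - 12)**2/(-572) + 597/(-10 - 1*32))*(-9) = ((-20)**2*(-1/572) + 597/(-10 - 32))*(-9) = (400*(-1/572) + 597/(-42))*(-9) = (-100/143 + 597*(-1/42))*(-9) = (-100/143 - 199/14)*(-9) = -29857/2002*(-9) = 268713/2002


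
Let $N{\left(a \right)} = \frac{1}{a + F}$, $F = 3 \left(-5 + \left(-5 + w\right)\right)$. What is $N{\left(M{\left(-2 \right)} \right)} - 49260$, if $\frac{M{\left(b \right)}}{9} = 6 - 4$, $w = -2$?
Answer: $- \frac{886681}{18} \approx -49260.0$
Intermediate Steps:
$F = -36$ ($F = 3 \left(-5 - 7\right) = 3 \left(-12\right) = -36$)
$M{\left(b \right)} = 18$ ($M{\left(b \right)} = 9 \left(6 - 4\right) = 9 \cdot 2 = 18$)
$N{\left(a \right)} = \frac{1}{-36 + a}$ ($N{\left(a \right)} = \frac{1}{a - 36} = \frac{1}{-36 + a}$)
$N{\left(M{\left(-2 \right)} \right)} - 49260 = \frac{1}{-36 + 18} - 49260 = \frac{1}{-18} - 49260 = - \frac{1}{18} - 49260 = - \frac{886681}{18}$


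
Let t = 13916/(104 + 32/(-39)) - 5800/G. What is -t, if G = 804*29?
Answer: -27221581/202206 ≈ -134.62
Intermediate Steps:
G = 23316
t = 27221581/202206 (t = 13916/(104 + 32/(-39)) - 5800/23316 = 13916/(104 - 1/39*32) - 5800*1/23316 = 13916/(104 - 32/39) - 50/201 = 13916/(4024/39) - 50/201 = 13916*(39/4024) - 50/201 = 135681/1006 - 50/201 = 27221581/202206 ≈ 134.62)
-t = -1*27221581/202206 = -27221581/202206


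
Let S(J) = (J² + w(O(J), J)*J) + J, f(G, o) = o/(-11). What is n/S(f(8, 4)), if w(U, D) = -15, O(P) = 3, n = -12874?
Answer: -778877/316 ≈ -2464.8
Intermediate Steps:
f(G, o) = -o/11 (f(G, o) = o*(-1/11) = -o/11)
S(J) = J² - 14*J (S(J) = (J² - 15*J) + J = J² - 14*J)
n/S(f(8, 4)) = -12874*(-11/(4*(-14 - 1/11*4))) = -12874*(-11/(4*(-14 - 4/11))) = -12874/((-4/11*(-158/11))) = -12874/632/121 = -12874*121/632 = -778877/316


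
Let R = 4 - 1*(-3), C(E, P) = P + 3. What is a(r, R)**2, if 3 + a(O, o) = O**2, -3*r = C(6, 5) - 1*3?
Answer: 4/81 ≈ 0.049383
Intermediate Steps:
C(E, P) = 3 + P
R = 7 (R = 4 + 3 = 7)
r = -5/3 (r = -((3 + 5) - 1*3)/3 = -(8 - 3)/3 = -1/3*5 = -5/3 ≈ -1.6667)
a(O, o) = -3 + O**2
a(r, R)**2 = (-3 + (-5/3)**2)**2 = (-3 + 25/9)**2 = (-2/9)**2 = 4/81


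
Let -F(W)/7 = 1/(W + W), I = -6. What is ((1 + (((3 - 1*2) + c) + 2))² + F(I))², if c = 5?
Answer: 958441/144 ≈ 6655.8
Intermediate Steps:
F(W) = -7/(2*W) (F(W) = -7/(W + W) = -7*1/(2*W) = -7/(2*W))
((1 + (((3 - 1*2) + c) + 2))² + F(I))² = ((1 + (((3 - 1*2) + 5) + 2))² - 7/2/(-6))² = ((1 + (((3 - 2) + 5) + 2))² - 7/2*(-⅙))² = ((1 + ((1 + 5) + 2))² + 7/12)² = ((1 + (6 + 2))² + 7/12)² = ((1 + 8)² + 7/12)² = (9² + 7/12)² = (81 + 7/12)² = (979/12)² = 958441/144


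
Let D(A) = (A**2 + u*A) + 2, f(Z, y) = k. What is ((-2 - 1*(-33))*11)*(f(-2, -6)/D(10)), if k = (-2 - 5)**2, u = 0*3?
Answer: 16709/102 ≈ 163.81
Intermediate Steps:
u = 0
k = 49 (k = (-7)**2 = 49)
f(Z, y) = 49
D(A) = 2 + A**2 (D(A) = (A**2 + 0*A) + 2 = (A**2 + 0) + 2 = A**2 + 2 = 2 + A**2)
((-2 - 1*(-33))*11)*(f(-2, -6)/D(10)) = ((-2 - 1*(-33))*11)*(49/(2 + 10**2)) = ((-2 + 33)*11)*(49/(2 + 100)) = (31*11)*(49/102) = 341*(49*(1/102)) = 341*(49/102) = 16709/102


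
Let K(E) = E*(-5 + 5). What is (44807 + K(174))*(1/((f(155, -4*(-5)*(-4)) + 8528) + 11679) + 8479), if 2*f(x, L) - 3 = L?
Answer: 15324774761975/40337 ≈ 3.7992e+8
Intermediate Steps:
f(x, L) = 3/2 + L/2
K(E) = 0 (K(E) = E*0 = 0)
(44807 + K(174))*(1/((f(155, -4*(-5)*(-4)) + 8528) + 11679) + 8479) = (44807 + 0)*(1/(((3/2 + (-4*(-5)*(-4))/2) + 8528) + 11679) + 8479) = 44807*(1/(((3/2 + (20*(-4))/2) + 8528) + 11679) + 8479) = 44807*(1/(((3/2 + (½)*(-80)) + 8528) + 11679) + 8479) = 44807*(1/(((3/2 - 40) + 8528) + 11679) + 8479) = 44807*(1/((-77/2 + 8528) + 11679) + 8479) = 44807*(1/(16979/2 + 11679) + 8479) = 44807*(1/(40337/2) + 8479) = 44807*(2/40337 + 8479) = 44807*(342017425/40337) = 15324774761975/40337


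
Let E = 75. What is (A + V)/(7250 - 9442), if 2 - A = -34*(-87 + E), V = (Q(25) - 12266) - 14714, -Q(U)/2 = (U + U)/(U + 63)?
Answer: 602517/48224 ≈ 12.494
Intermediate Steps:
Q(U) = -4*U/(63 + U) (Q(U) = -2*(U + U)/(U + 63) = -2*2*U/(63 + U) = -4*U/(63 + U))
V = -593585/22 (V = (-4*25/(63 + 25) - 12266) - 14714 = (-4*25/88 - 12266) - 14714 = (-4*25*1/88 - 12266) - 14714 = (-25/22 - 12266) - 14714 = -269877/22 - 14714 = -593585/22 ≈ -26981.)
A = -406 (A = 2 - (-34)*(-87 + 75) = 2 - (-34)*(-12) = 2 - 1*408 = 2 - 408 = -406)
(A + V)/(7250 - 9442) = (-406 - 593585/22)/(7250 - 9442) = -602517/22/(-2192) = -602517/22*(-1/2192) = 602517/48224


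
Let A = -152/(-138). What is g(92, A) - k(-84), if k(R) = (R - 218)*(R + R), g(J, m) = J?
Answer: -50644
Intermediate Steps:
A = 76/69 (A = -152*(-1/138) = 76/69 ≈ 1.1014)
k(R) = 2*R*(-218 + R) (k(R) = (-218 + R)*(2*R) = 2*R*(-218 + R))
g(92, A) - k(-84) = 92 - 2*(-84)*(-218 - 84) = 92 - 2*(-84)*(-302) = 92 - 1*50736 = 92 - 50736 = -50644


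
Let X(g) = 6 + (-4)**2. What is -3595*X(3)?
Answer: -79090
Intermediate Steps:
X(g) = 22 (X(g) = 6 + 16 = 22)
-3595*X(3) = -3595*22 = -79090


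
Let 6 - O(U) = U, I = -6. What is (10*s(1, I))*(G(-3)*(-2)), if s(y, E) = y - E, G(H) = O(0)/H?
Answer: 280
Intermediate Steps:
O(U) = 6 - U
G(H) = 6/H (G(H) = (6 - 1*0)/H = (6 + 0)/H = 6/H)
(10*s(1, I))*(G(-3)*(-2)) = (10*(1 - 1*(-6)))*((6/(-3))*(-2)) = (10*(1 + 6))*((6*(-⅓))*(-2)) = (10*7)*(-2*(-2)) = 70*4 = 280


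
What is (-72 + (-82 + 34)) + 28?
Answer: -92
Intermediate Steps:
(-72 + (-82 + 34)) + 28 = (-72 - 48) + 28 = -120 + 28 = -92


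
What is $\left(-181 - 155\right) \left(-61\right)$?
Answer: $20496$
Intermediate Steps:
$\left(-181 - 155\right) \left(-61\right) = \left(-336\right) \left(-61\right) = 20496$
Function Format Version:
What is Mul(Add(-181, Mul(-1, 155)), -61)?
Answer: 20496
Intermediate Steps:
Mul(Add(-181, Mul(-1, 155)), -61) = Mul(Add(-181, -155), -61) = Mul(-336, -61) = 20496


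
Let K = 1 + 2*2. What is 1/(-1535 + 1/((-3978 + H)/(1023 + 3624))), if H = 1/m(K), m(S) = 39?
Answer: -155141/238322668 ≈ -0.00065097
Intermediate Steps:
K = 5 (K = 1 + 4 = 5)
H = 1/39 ≈ 0.025641
1/(-1535 + 1/((-3978 + H)/(1023 + 3624))) = 1/(-1535 + 1/((-3978 + 1/39)/(1023 + 3624))) = 1/(-1535 + 1/(-155141/39/4647)) = 1/(-1535 + 1/(-155141/39*1/4647)) = 1/(-1535 + 1/(-155141/181233)) = 1/(-1535 - 181233/155141) = 1/(-238322668/155141) = -155141/238322668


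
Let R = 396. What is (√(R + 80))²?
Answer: 476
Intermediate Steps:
(√(R + 80))² = (√(396 + 80))² = (√476)² = (2*√119)² = 476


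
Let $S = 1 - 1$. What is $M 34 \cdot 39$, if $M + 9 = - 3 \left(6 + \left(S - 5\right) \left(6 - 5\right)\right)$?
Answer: $-15912$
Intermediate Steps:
$S = 0$
$M = -12$ ($M = -9 - 3 \left(6 + \left(0 - 5\right) \left(6 - 5\right)\right) = -9 - 3 \left(6 - 5\right) = -9 - 3 = -12$)
$M 34 \cdot 39 = \left(-12\right) 34 \cdot 39 = \left(-408\right) 39 = -15912$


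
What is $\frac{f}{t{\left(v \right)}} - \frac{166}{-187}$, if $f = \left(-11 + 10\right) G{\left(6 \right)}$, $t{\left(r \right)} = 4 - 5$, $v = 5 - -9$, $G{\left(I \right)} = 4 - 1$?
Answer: $\frac{727}{187} \approx 3.8877$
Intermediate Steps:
$G{\left(I \right)} = 3$ ($G{\left(I \right)} = 4 - 1 = 3$)
$v = 14$ ($v = 5 + 9 = 14$)
$t{\left(r \right)} = -1$
$f = -3$ ($f = \left(-11 + 10\right) 3 = \left(-1\right) 3 = -3$)
$\frac{f}{t{\left(v \right)}} - \frac{166}{-187} = - \frac{3}{-1} - \frac{166}{-187} = \left(-3\right) \left(-1\right) - - \frac{166}{187} = 3 + \frac{166}{187} = \frac{727}{187}$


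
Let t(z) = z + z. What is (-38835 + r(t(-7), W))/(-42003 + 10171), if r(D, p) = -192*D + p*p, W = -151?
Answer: 6673/15916 ≈ 0.41926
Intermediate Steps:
t(z) = 2*z
r(D, p) = p**2 - 192*D (r(D, p) = -192*D + p**2 = p**2 - 192*D)
(-38835 + r(t(-7), W))/(-42003 + 10171) = (-38835 + ((-151)**2 - 384*(-7)))/(-42003 + 10171) = (-38835 + (22801 - 192*(-14)))/(-31832) = (-38835 + (22801 + 2688))*(-1/31832) = (-38835 + 25489)*(-1/31832) = -13346*(-1/31832) = 6673/15916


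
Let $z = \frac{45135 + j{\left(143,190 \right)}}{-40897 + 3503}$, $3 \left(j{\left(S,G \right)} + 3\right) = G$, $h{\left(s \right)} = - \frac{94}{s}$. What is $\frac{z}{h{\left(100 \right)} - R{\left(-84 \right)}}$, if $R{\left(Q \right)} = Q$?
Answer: $- \frac{3389650}{232945923} \approx -0.014551$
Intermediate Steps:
$j{\left(S,G \right)} = -3 + \frac{G}{3}$
$z = - \frac{67793}{56091}$ ($z = \frac{45135 + \left(-3 + \frac{1}{3} \cdot 190\right)}{-40897 + 3503} = \frac{45135 + \left(-3 + \frac{190}{3}\right)}{-37394} = \left(45135 + \frac{181}{3}\right) \left(- \frac{1}{37394}\right) = \frac{135586}{3} \left(- \frac{1}{37394}\right) = - \frac{67793}{56091} \approx -1.2086$)
$\frac{z}{h{\left(100 \right)} - R{\left(-84 \right)}} = - \frac{67793}{56091 \left(- \frac{94}{100} - -84\right)} = - \frac{67793}{56091 \left(\left(-94\right) \frac{1}{100} + 84\right)} = - \frac{67793}{56091 \left(- \frac{47}{50} + 84\right)} = - \frac{67793}{56091 \cdot \frac{4153}{50}} = \left(- \frac{67793}{56091}\right) \frac{50}{4153} = - \frac{3389650}{232945923}$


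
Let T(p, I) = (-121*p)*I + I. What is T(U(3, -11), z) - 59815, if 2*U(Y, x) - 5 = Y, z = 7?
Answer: -63196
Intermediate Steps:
U(Y, x) = 5/2 + Y/2
T(p, I) = I - 121*I*p (T(p, I) = -121*I*p + I = I - 121*I*p)
T(U(3, -11), z) - 59815 = 7*(1 - 121*(5/2 + (1/2)*3)) - 59815 = 7*(1 - 121*(5/2 + 3/2)) - 59815 = 7*(1 - 121*4) - 59815 = 7*(1 - 484) - 59815 = 7*(-483) - 59815 = -3381 - 59815 = -63196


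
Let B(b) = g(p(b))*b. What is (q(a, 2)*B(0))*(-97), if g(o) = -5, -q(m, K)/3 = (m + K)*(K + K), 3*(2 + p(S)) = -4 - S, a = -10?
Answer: 0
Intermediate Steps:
p(S) = -10/3 - S/3 (p(S) = -2 + (-4 - S)/3 = -2 + (-4/3 - S/3) = -10/3 - S/3)
q(m, K) = -6*K*(K + m) (q(m, K) = -3*(m + K)*(K + K) = -3*(K + m)*2*K = -6*K*(K + m))
B(b) = -5*b
(q(a, 2)*B(0))*(-97) = ((-6*2*(2 - 10))*(-5*0))*(-97) = (-6*2*(-8)*0)*(-97) = (96*0)*(-97) = 0*(-97) = 0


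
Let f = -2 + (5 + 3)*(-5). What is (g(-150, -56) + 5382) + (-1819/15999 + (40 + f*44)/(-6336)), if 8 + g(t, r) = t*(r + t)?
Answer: 76606262353/2111868 ≈ 36274.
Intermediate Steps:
g(t, r) = -8 + t*(r + t)
f = -42 (f = -2 + 8*(-5) = -2 - 40 = -42)
(g(-150, -56) + 5382) + (-1819/15999 + (40 + f*44)/(-6336)) = ((-8 + (-150)**2 - 56*(-150)) + 5382) + (-1819/15999 + (40 - 42*44)/(-6336)) = ((-8 + 22500 + 8400) + 5382) + (-1819*1/15999 + (40 - 1848)*(-1/6336)) = (30892 + 5382) + (-1819/15999 - 1808*(-1/6336)) = 36274 + (-1819/15999 + 113/396) = 36274 + 362521/2111868 = 76606262353/2111868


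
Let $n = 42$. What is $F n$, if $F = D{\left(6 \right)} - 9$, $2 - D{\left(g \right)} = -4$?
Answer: $-126$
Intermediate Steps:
$D{\left(g \right)} = 6$ ($D{\left(g \right)} = 2 - -4 = 2 + 4 = 6$)
$F = -3$ ($F = 6 - 9 = -3$)
$F n = \left(-3\right) 42 = -126$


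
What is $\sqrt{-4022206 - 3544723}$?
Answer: $i \sqrt{7566929} \approx 2750.8 i$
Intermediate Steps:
$\sqrt{-4022206 - 3544723} = \sqrt{-7566929} = i \sqrt{7566929}$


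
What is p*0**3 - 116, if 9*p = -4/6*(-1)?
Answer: -116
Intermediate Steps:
p = 2/27 (p = (-4/6*(-1))/9 = (-2*1/3*(-1))/9 = (-2/3*(-1))/9 = (1/9)*(2/3) = 2/27 ≈ 0.074074)
p*0**3 - 116 = (2/27)*0**3 - 116 = (2/27)*0 - 116 = 0 - 116 = -116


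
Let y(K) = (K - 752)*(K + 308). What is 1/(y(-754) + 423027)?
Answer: 1/1094703 ≈ 9.1349e-7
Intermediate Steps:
y(K) = (-752 + K)*(308 + K)
1/(y(-754) + 423027) = 1/((-231616 + (-754)² - 444*(-754)) + 423027) = 1/((-231616 + 568516 + 334776) + 423027) = 1/(671676 + 423027) = 1/1094703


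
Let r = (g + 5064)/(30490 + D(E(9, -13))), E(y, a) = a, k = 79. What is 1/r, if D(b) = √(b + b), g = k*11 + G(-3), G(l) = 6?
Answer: 30490/5939 + I*√26/5939 ≈ 5.1339 + 0.00085857*I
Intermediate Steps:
g = 875 (g = 79*11 + 6 = 869 + 6 = 875)
D(b) = √2*√b (D(b) = √(2*b) = √2*√b)
r = 5939/(30490 + I*√26) (r = (875 + 5064)/(30490 + √2*√(-13)) = 5939/(30490 + √2*(I*√13)) = 5939/(30490 + I*√26) ≈ 0.19479 - 3.2575e-5*I)
1/r = 1/(90540055/464820063 - 5939*I*√26/929640126)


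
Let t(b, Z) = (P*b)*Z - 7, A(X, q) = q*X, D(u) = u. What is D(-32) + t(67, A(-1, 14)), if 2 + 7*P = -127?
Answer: 17247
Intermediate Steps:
P = -129/7 (P = -2/7 + (1/7)*(-127) = -2/7 - 127/7 = -129/7 ≈ -18.429)
A(X, q) = X*q
t(b, Z) = -7 - 129*Z*b/7 (t(b, Z) = (-129*b/7)*Z - 7 = -129*Z*b/7 - 7 = -7 - 129*Z*b/7)
D(-32) + t(67, A(-1, 14)) = -32 + (-7 - 129/7*(-1*14)*67) = -32 + (-7 - 129/7*(-14)*67) = -32 + (-7 + 17286) = -32 + 17279 = 17247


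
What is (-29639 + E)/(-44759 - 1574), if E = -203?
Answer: 29842/46333 ≈ 0.64408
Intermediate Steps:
(-29639 + E)/(-44759 - 1574) = (-29639 - 203)/(-44759 - 1574) = -29842/(-46333) = -29842*(-1/46333) = 29842/46333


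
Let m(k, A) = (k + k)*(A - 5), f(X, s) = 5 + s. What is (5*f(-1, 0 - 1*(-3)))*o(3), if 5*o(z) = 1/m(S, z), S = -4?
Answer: ½ ≈ 0.50000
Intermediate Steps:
m(k, A) = 2*k*(-5 + A) (m(k, A) = (2*k)*(-5 + A) = 2*k*(-5 + A))
o(z) = 1/(5*(40 - 8*z)) (o(z) = 1/(5*((2*(-4)*(-5 + z)))) = 1/(5*(40 - 8*z)))
(5*f(-1, 0 - 1*(-3)))*o(3) = (5*(5 + (0 - 1*(-3))))*(-1/(-200 + 40*3)) = (5*(5 + (0 + 3)))*(-1/(-200 + 120)) = (5*(5 + 3))*(-1/(-80)) = (5*8)*(-1*(-1/80)) = 40*(1/80) = ½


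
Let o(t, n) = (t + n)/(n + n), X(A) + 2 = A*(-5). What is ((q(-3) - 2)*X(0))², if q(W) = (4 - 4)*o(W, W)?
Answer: 16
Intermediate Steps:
X(A) = -2 - 5*A (X(A) = -2 + A*(-5) = -2 - 5*A)
o(t, n) = (n + t)/(2*n) (o(t, n) = (n + t)/((2*n)) = (n + t)*(1/(2*n)) = (n + t)/(2*n))
q(W) = 0 (q(W) = (4 - 4)*((W + W)/(2*W)) = 0*((2*W)/(2*W)) = 0*1 = 0)
((q(-3) - 2)*X(0))² = ((0 - 2)*(-2 - 5*0))² = (-2*(-2 + 0))² = (-2*(-2))² = 4² = 16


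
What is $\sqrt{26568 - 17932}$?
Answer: $2 \sqrt{2159} \approx 92.93$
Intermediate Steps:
$\sqrt{26568 - 17932} = \sqrt{8636} = 2 \sqrt{2159}$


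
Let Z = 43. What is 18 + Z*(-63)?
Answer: -2691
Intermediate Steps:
18 + Z*(-63) = 18 + 43*(-63) = 18 - 2709 = -2691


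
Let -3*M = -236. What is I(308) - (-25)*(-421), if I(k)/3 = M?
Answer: -10289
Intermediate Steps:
M = 236/3 (M = -⅓*(-236) = 236/3 ≈ 78.667)
I(k) = 236 (I(k) = 3*(236/3) = 236)
I(308) - (-25)*(-421) = 236 - (-25)*(-421) = 236 - 1*10525 = 236 - 10525 = -10289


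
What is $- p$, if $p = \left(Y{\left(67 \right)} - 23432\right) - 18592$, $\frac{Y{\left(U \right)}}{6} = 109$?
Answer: $41370$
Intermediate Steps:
$Y{\left(U \right)} = 654$ ($Y{\left(U \right)} = 6 \cdot 109 = 654$)
$p = -41370$ ($p = \left(654 - 23432\right) - 18592 = -22778 - 18592 = -41370$)
$- p = \left(-1\right) \left(-41370\right) = 41370$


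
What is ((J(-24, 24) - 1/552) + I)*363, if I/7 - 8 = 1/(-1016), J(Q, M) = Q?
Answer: 135684439/11684 ≈ 11613.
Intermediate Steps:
I = 56889/1016 (I = 56 + 7/(-1016) = 56 + 7*(-1/1016) = 56 - 7/1016 = 56889/1016 ≈ 55.993)
((J(-24, 24) - 1/552) + I)*363 = ((-24 - 1/552) + 56889/1016)*363 = (-13249/552 + 56889/1016)*363 = (1121359/35052)*363 = 135684439/11684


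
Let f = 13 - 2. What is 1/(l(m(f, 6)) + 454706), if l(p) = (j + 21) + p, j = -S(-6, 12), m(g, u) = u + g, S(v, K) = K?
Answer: 1/454732 ≈ 2.1991e-6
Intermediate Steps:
f = 11
m(g, u) = g + u
j = -12 (j = -1*12 = -12)
l(p) = 9 + p (l(p) = (-12 + 21) + p = 9 + p)
1/(l(m(f, 6)) + 454706) = 1/((9 + (11 + 6)) + 454706) = 1/((9 + 17) + 454706) = 1/(26 + 454706) = 1/454732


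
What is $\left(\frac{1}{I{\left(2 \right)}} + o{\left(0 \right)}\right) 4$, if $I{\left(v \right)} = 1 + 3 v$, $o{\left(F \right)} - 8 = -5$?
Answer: $\frac{88}{7} \approx 12.571$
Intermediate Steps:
$o{\left(F \right)} = 3$ ($o{\left(F \right)} = 8 - 5 = 3$)
$\left(\frac{1}{I{\left(2 \right)}} + o{\left(0 \right)}\right) 4 = \left(\frac{1}{1 + 3 \cdot 2} + 3\right) 4 = \left(\frac{1}{1 + 6} + 3\right) 4 = \left(\frac{1}{7} + 3\right) 4 = \frac{22}{7} \cdot 4 = \frac{88}{7}$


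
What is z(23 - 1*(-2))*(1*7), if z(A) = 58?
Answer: 406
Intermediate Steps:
z(23 - 1*(-2))*(1*7) = 58*(1*7) = 58*7 = 406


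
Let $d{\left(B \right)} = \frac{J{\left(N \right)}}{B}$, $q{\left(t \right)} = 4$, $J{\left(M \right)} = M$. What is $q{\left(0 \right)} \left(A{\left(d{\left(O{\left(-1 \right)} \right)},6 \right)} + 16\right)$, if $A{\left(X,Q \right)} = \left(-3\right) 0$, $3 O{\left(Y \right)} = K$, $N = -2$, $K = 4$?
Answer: $64$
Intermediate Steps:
$O{\left(Y \right)} = \frac{4}{3}$ ($O{\left(Y \right)} = \frac{1}{3} \cdot 4 = \frac{4}{3}$)
$d{\left(B \right)} = - \frac{2}{B}$
$A{\left(X,Q \right)} = 0$
$q{\left(0 \right)} \left(A{\left(d{\left(O{\left(-1 \right)} \right)},6 \right)} + 16\right) = 4 \left(0 + 16\right) = 4 \cdot 16 = 64$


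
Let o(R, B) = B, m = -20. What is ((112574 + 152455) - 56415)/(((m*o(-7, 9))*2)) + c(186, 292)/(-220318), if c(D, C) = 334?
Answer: -3830128291/6609540 ≈ -579.48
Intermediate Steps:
((112574 + 152455) - 56415)/(((m*o(-7, 9))*2)) + c(186, 292)/(-220318) = ((112574 + 152455) - 56415)/((-20*9*2)) + 334/(-220318) = (265029 - 56415)/((-180*2)) + 334*(-1/220318) = 208614/(-360) - 167/110159 = 208614*(-1/360) - 167/110159 = -34769/60 - 167/110159 = -3830128291/6609540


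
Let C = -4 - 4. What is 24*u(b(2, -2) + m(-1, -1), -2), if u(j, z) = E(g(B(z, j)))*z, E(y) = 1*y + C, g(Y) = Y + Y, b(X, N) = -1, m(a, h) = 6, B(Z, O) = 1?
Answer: 288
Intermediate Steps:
C = -8
g(Y) = 2*Y
E(y) = -8 + y (E(y) = 1*y - 8 = y - 8 = -8 + y)
u(j, z) = -6*z (u(j, z) = (-8 + 2*1)*z = (-8 + 2)*z = -6*z)
24*u(b(2, -2) + m(-1, -1), -2) = 24*(-6*(-2)) = 24*12 = 288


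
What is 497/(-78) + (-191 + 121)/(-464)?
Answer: -56287/9048 ≈ -6.2209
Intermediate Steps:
497/(-78) + (-191 + 121)/(-464) = 497*(-1/78) - 70*(-1/464) = -497/78 + 35/232 = -56287/9048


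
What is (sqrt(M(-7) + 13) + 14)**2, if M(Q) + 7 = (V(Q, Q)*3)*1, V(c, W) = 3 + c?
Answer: (14 + I*sqrt(6))**2 ≈ 190.0 + 68.586*I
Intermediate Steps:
M(Q) = 2 + 3*Q (M(Q) = -7 + ((3 + Q)*3)*1 = -7 + (9 + 3*Q)*1 = -7 + (9 + 3*Q) = 2 + 3*Q)
(sqrt(M(-7) + 13) + 14)**2 = (sqrt((2 + 3*(-7)) + 13) + 14)**2 = (sqrt((2 - 21) + 13) + 14)**2 = (sqrt(-19 + 13) + 14)**2 = (sqrt(-6) + 14)**2 = (I*sqrt(6) + 14)**2 = (14 + I*sqrt(6))**2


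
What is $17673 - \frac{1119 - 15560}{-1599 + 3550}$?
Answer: $\frac{34494464}{1951} \approx 17680.0$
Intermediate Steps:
$17673 - \frac{1119 - 15560}{-1599 + 3550} = 17673 - - \frac{14441}{1951} = 17673 + \frac{14441}{1951} = \frac{34494464}{1951}$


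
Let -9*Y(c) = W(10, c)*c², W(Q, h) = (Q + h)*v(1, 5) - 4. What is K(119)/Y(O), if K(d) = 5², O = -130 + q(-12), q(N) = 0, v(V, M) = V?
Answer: 9/83824 ≈ 0.00010737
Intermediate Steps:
O = -130 (O = -130 + 0 = -130)
K(d) = 25
W(Q, h) = -4 + Q + h (W(Q, h) = (Q + h)*1 - 4 = (Q + h) - 4 = -4 + Q + h)
Y(c) = -c²*(6 + c)/9 (Y(c) = -(-4 + 10 + c)*c²/9 = -(6 + c)*c²/9 = -c²*(6 + c)/9)
K(119)/Y(O) = 25/(((⅑)*(-130)²*(-6 - 1*(-130)))) = 25/(((⅑)*16900*(-6 + 130))) = 25/(((⅑)*16900*124)) = 25/(2095600/9) = 25*(9/2095600) = 9/83824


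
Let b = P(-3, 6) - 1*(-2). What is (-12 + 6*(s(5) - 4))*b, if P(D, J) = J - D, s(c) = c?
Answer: -66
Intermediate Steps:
b = 11 (b = (6 - 1*(-3)) - 1*(-2) = (6 + 3) + 2 = 9 + 2 = 11)
(-12 + 6*(s(5) - 4))*b = (-12 + 6*(5 - 4))*11 = (-12 + 6*1)*11 = (-12 + 6)*11 = -6*11 = -66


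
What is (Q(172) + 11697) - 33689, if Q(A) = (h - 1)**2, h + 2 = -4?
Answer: -21943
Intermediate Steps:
h = -6 (h = -2 - 4 = -6)
Q(A) = 49 (Q(A) = (-6 - 1)**2 = (-7)**2 = 49)
(Q(172) + 11697) - 33689 = (49 + 11697) - 33689 = 11746 - 33689 = -21943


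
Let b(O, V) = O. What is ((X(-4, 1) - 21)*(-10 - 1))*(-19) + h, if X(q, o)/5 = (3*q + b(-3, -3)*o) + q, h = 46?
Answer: -24198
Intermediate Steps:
X(q, o) = -15*o + 20*q (X(q, o) = 5*((3*q - 3*o) + q) = 5*((-3*o + 3*q) + q) = 5*(-3*o + 4*q) = -15*o + 20*q)
((X(-4, 1) - 21)*(-10 - 1))*(-19) + h = (((-15*1 + 20*(-4)) - 21)*(-10 - 1))*(-19) + 46 = (((-15 - 80) - 21)*(-11))*(-19) + 46 = ((-95 - 21)*(-11))*(-19) + 46 = -116*(-11)*(-19) + 46 = 1276*(-19) + 46 = -24244 + 46 = -24198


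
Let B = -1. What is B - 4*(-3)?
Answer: 11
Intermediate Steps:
B - 4*(-3) = -1 - 4*(-3) = -1 + 12 = 11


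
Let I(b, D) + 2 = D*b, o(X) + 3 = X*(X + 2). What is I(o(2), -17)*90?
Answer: -7830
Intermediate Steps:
o(X) = -3 + X*(2 + X) (o(X) = -3 + X*(X + 2) = -3 + X*(2 + X))
I(b, D) = -2 + D*b
I(o(2), -17)*90 = (-2 - 17*(-3 + 2² + 2*2))*90 = (-2 - 17*(-3 + 4 + 4))*90 = (-2 - 17*5)*90 = (-2 - 85)*90 = -87*90 = -7830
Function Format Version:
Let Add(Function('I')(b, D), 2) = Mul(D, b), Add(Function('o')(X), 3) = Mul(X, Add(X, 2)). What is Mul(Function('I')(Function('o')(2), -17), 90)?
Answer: -7830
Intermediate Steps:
Function('o')(X) = Add(-3, Mul(X, Add(2, X))) (Function('o')(X) = Add(-3, Mul(X, Add(X, 2))) = Add(-3, Mul(X, Add(2, X))))
Function('I')(b, D) = Add(-2, Mul(D, b))
Mul(Function('I')(Function('o')(2), -17), 90) = Mul(Add(-2, Mul(-17, Add(-3, Pow(2, 2), Mul(2, 2)))), 90) = Mul(Add(-2, Mul(-17, Add(-3, 4, 4))), 90) = Mul(Add(-2, Mul(-17, 5)), 90) = Mul(Add(-2, -85), 90) = Mul(-87, 90) = -7830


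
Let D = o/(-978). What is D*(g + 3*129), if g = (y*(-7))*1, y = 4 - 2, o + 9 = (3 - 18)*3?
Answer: 3357/163 ≈ 20.595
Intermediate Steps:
o = -54 (o = -9 + (3 - 18)*3 = -9 - 15*3 = -9 - 45 = -54)
y = 2
g = -14 (g = (2*(-7))*1 = -14*1 = -14)
D = 9/163 (D = -54/(-978) = -54*(-1/978) = 9/163 ≈ 0.055215)
D*(g + 3*129) = 9*(-14 + 3*129)/163 = 9*(-14 + 387)/163 = (9/163)*373 = 3357/163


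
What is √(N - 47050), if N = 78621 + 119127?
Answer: √150698 ≈ 388.20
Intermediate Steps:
N = 197748
√(N - 47050) = √(197748 - 47050) = √150698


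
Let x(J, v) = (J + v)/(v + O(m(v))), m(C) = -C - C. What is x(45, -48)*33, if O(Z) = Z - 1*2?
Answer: -99/46 ≈ -2.1522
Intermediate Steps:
m(C) = -2*C
O(Z) = -2 + Z (O(Z) = Z - 2 = -2 + Z)
x(J, v) = (J + v)/(-2 - v) (x(J, v) = (J + v)/(v + (-2 - 2*v)) = (J + v)/(-2 - v))
x(45, -48)*33 = ((45 - 48)/(-2 - 1*(-48)))*33 = (-3/(-2 + 48))*33 = (-3/46)*33 = ((1/46)*(-3))*33 = -3/46*33 = -99/46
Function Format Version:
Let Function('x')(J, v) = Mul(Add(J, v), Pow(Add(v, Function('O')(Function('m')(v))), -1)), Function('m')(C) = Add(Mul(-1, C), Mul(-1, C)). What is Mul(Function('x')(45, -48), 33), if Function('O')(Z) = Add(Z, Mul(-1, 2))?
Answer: Rational(-99, 46) ≈ -2.1522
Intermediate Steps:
Function('m')(C) = Mul(-2, C)
Function('O')(Z) = Add(-2, Z) (Function('O')(Z) = Add(Z, -2) = Add(-2, Z))
Function('x')(J, v) = Mul(Pow(Add(-2, Mul(-1, v)), -1), Add(J, v)) (Function('x')(J, v) = Mul(Add(J, v), Pow(Add(v, Add(-2, Mul(-2, v))), -1)) = Mul(Add(J, v), Pow(Add(-2, Mul(-1, v)), -1)) = Mul(Pow(Add(-2, Mul(-1, v)), -1), Add(J, v)))
Mul(Function('x')(45, -48), 33) = Mul(Mul(Pow(Add(-2, Mul(-1, -48)), -1), Add(45, -48)), 33) = Mul(Mul(Pow(Add(-2, 48), -1), -3), 33) = Mul(Mul(Pow(46, -1), -3), 33) = Mul(Mul(Rational(1, 46), -3), 33) = Mul(Rational(-3, 46), 33) = Rational(-99, 46)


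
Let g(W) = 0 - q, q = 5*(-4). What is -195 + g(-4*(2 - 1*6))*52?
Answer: 845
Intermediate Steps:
q = -20
g(W) = 20 (g(W) = 0 - 1*(-20) = 0 + 20 = 20)
-195 + g(-4*(2 - 1*6))*52 = -195 + 20*52 = -195 + 1040 = 845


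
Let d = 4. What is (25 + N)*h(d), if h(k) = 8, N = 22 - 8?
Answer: 312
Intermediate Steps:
N = 14
(25 + N)*h(d) = (25 + 14)*8 = 39*8 = 312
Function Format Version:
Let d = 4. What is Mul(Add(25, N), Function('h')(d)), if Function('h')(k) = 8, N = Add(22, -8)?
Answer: 312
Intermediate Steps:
N = 14
Mul(Add(25, N), Function('h')(d)) = Mul(Add(25, 14), 8) = Mul(39, 8) = 312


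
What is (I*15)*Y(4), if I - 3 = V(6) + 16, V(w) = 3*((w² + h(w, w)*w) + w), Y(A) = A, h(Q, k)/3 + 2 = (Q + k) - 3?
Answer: 31380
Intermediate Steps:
h(Q, k) = -15 + 3*Q + 3*k (h(Q, k) = -6 + 3*((Q + k) - 3) = -6 + 3*(-3 + Q + k) = -6 + (-9 + 3*Q + 3*k) = -15 + 3*Q + 3*k)
V(w) = 3*w + 3*w² + 3*w*(-15 + 6*w) (V(w) = 3*((w² + (-15 + 3*w + 3*w)*w) + w) = 3*((w² + (-15 + 6*w)*w) + w) = 3*((w² + w*(-15 + 6*w)) + w) = 3*(w + w² + w*(-15 + 6*w)) = 3*w + 3*w² + 3*w*(-15 + 6*w))
I = 523 (I = 3 + (21*6*(-2 + 6) + 16) = 3 + (21*6*4 + 16) = 3 + (504 + 16) = 3 + 520 = 523)
(I*15)*Y(4) = (523*15)*4 = 7845*4 = 31380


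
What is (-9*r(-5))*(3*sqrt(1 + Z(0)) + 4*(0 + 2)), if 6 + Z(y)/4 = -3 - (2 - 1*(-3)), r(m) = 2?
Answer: -144 - 54*I*sqrt(55) ≈ -144.0 - 400.47*I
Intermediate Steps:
Z(y) = -56 (Z(y) = -24 + 4*(-3 - (2 - 1*(-3))) = -24 + 4*(-3 - (2 + 3)) = -24 + 4*(-3 - 1*5) = -24 + 4*(-3 - 5) = -24 + 4*(-8) = -24 - 32 = -56)
(-9*r(-5))*(3*sqrt(1 + Z(0)) + 4*(0 + 2)) = (-9*2)*(3*sqrt(1 - 56) + 4*(0 + 2)) = -18*(3*sqrt(-55) + 4*2) = -18*(3*(I*sqrt(55)) + 8) = -18*(3*I*sqrt(55) + 8) = -18*(8 + 3*I*sqrt(55)) = -144 - 54*I*sqrt(55)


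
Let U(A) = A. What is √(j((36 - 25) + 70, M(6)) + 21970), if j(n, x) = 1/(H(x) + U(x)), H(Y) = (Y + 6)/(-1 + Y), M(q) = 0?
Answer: √790914/6 ≈ 148.22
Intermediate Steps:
H(Y) = (6 + Y)/(-1 + Y)
j(n, x) = 1/(x + (6 + x)/(-1 + x)) (j(n, x) = 1/((6 + x)/(-1 + x) + x) = 1/(x + (6 + x)/(-1 + x)))
√(j((36 - 25) + 70, M(6)) + 21970) = √((-1 + 0)/(6 + 0²) + 21970) = √(-1/(6 + 0) + 21970) = √(-1/6 + 21970) = √((⅙)*(-1) + 21970) = √(-⅙ + 21970) = √(131819/6) = √790914/6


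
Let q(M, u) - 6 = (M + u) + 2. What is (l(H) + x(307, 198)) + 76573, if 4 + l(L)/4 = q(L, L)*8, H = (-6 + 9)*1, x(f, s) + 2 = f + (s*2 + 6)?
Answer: 77712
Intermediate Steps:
q(M, u) = 8 + M + u (q(M, u) = 6 + ((M + u) + 2) = 6 + (2 + M + u) = 8 + M + u)
x(f, s) = 4 + f + 2*s (x(f, s) = -2 + (f + (s*2 + 6)) = -2 + (f + (2*s + 6)) = -2 + (f + (6 + 2*s)) = -2 + (6 + f + 2*s) = 4 + f + 2*s)
H = 3 (H = 3*1 = 3)
l(L) = 240 + 64*L (l(L) = -16 + 4*((8 + L + L)*8) = -16 + 4*((8 + 2*L)*8) = -16 + 4*(64 + 16*L) = -16 + (256 + 64*L) = 240 + 64*L)
(l(H) + x(307, 198)) + 76573 = ((240 + 64*3) + (4 + 307 + 2*198)) + 76573 = ((240 + 192) + (4 + 307 + 396)) + 76573 = (432 + 707) + 76573 = 1139 + 76573 = 77712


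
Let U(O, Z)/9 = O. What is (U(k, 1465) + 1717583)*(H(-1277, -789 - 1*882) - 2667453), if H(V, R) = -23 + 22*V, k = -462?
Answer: -4618657027250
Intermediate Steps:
U(O, Z) = 9*O
(U(k, 1465) + 1717583)*(H(-1277, -789 - 1*882) - 2667453) = (9*(-462) + 1717583)*((-23 + 22*(-1277)) - 2667453) = (-4158 + 1717583)*((-23 - 28094) - 2667453) = 1713425*(-28117 - 2667453) = 1713425*(-2695570) = -4618657027250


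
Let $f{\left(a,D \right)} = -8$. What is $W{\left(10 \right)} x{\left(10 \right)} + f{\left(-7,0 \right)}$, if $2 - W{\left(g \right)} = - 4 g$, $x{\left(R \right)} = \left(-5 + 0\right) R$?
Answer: $-2108$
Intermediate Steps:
$x{\left(R \right)} = - 5 R$
$W{\left(g \right)} = 2 + 4 g$ ($W{\left(g \right)} = 2 - - 4 g = 2 + 4 g$)
$W{\left(10 \right)} x{\left(10 \right)} + f{\left(-7,0 \right)} = \left(2 + 4 \cdot 10\right) \left(\left(-5\right) 10\right) - 8 = \left(2 + 40\right) \left(-50\right) - 8 = 42 \left(-50\right) - 8 = -2100 - 8 = -2108$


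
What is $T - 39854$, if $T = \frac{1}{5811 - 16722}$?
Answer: $- \frac{434846995}{10911} \approx -39854.0$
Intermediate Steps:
$T = - \frac{1}{10911}$ ($T = \frac{1}{-10911} = - \frac{1}{10911} \approx -9.1651 \cdot 10^{-5}$)
$T - 39854 = - \frac{1}{10911} - 39854 = - \frac{434846995}{10911}$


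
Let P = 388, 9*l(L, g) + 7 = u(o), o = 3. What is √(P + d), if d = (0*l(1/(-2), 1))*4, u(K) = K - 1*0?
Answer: 2*√97 ≈ 19.698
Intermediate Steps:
u(K) = K (u(K) = K + 0 = K)
l(L, g) = -4/9 (l(L, g) = -7/9 + (⅑)*3 = -7/9 + ⅓ = -4/9)
d = 0 (d = (0*(-4/9))*4 = 0*4 = 0)
√(P + d) = √(388 + 0) = √388 = 2*√97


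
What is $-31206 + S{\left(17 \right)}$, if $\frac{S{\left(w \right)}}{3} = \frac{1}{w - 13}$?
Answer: $- \frac{124821}{4} \approx -31205.0$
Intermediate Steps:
$S{\left(w \right)} = \frac{3}{-13 + w}$ ($S{\left(w \right)} = \frac{3}{w - 13} = \frac{3}{-13 + w}$)
$-31206 + S{\left(17 \right)} = -31206 + \frac{3}{-13 + 17} = -31206 + \frac{3}{4} = - \frac{124821}{4}$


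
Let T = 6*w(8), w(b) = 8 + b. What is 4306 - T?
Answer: 4210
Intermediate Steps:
T = 96 (T = 6*(8 + 8) = 6*16 = 96)
4306 - T = 4306 - 1*96 = 4306 - 96 = 4210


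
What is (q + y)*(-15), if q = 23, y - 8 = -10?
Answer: -315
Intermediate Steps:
y = -2 (y = 8 - 10 = -2)
(q + y)*(-15) = (23 - 2)*(-15) = 21*(-15) = -315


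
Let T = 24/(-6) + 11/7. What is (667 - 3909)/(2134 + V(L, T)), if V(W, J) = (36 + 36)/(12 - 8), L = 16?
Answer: -1621/1076 ≈ -1.5065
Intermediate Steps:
T = -17/7 (T = 24*(-⅙) + 11*(⅐) = -4 + 11/7 = -17/7 ≈ -2.4286)
V(W, J) = 18 (V(W, J) = 72/4 = 72*(¼) = 18)
(667 - 3909)/(2134 + V(L, T)) = (667 - 3909)/(2134 + 18) = -3242/2152 = -3242*1/2152 = -1621/1076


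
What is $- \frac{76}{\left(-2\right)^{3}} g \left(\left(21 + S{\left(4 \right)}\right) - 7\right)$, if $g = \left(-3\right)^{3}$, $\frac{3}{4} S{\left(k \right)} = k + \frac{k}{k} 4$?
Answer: $-6327$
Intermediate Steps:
$S{\left(k \right)} = \frac{16}{3} + \frac{4 k}{3}$ ($S{\left(k \right)} = \frac{4 \left(k + \frac{k}{k} 4\right)}{3} = \frac{4 \left(k + 1 \cdot 4\right)}{3} = \frac{4 \left(k + 4\right)}{3} = \frac{4 \left(4 + k\right)}{3} = \frac{16}{3} + \frac{4 k}{3}$)
$g = -27$
$- \frac{76}{\left(-2\right)^{3}} g \left(\left(21 + S{\left(4 \right)}\right) - 7\right) = - \frac{76}{\left(-2\right)^{3}} \left(-27\right) \left(\left(21 + \left(\frac{16}{3} + \frac{4}{3} \cdot 4\right)\right) - 7\right) = - \frac{76}{-8} \left(-27\right) \left(\left(21 + \left(\frac{16}{3} + \frac{16}{3}\right)\right) - 7\right) = \left(-76\right) \left(- \frac{1}{8}\right) \left(-27\right) \left(\left(21 + \frac{32}{3}\right) - 7\right) = \frac{19}{2} \left(-27\right) \left(\frac{95}{3} - 7\right) = \left(- \frac{513}{2}\right) \frac{74}{3} = -6327$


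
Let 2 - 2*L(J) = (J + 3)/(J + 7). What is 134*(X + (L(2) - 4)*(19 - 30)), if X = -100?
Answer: -77117/9 ≈ -8568.6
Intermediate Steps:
L(J) = 1 - (3 + J)/(2*(7 + J)) (L(J) = 1 - (J + 3)/(2*(J + 7)) = 1 - (3 + J)/(2*(7 + J)))
134*(X + (L(2) - 4)*(19 - 30)) = 134*(-100 + ((11 + 2)/(2*(7 + 2)) - 4)*(19 - 30)) = 134*(-100 + ((½)*13/9 - 4)*(-11)) = 134*(-100 + ((½)*(⅑)*13 - 4)*(-11)) = 134*(-100 + (13/18 - 4)*(-11)) = 134*(-100 - 59/18*(-11)) = 134*(-100 + 649/18) = 134*(-1151/18) = -77117/9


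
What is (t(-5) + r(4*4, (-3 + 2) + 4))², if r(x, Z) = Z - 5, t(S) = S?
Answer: 49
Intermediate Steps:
r(x, Z) = -5 + Z
(t(-5) + r(4*4, (-3 + 2) + 4))² = (-5 + (-5 + ((-3 + 2) + 4)))² = (-5 + (-5 + (-1 + 4)))² = (-5 + (-5 + 3))² = (-5 - 2)² = (-7)² = 49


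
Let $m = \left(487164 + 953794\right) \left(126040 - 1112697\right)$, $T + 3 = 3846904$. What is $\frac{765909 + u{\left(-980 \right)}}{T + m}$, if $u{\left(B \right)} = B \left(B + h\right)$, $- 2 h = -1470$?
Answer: $- \frac{1006009}{1421727450505} \approx -7.076 \cdot 10^{-7}$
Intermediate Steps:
$T = 3846901$ ($T = -3 + 3846904 = 3846901$)
$m = -1421731297406$ ($m = 1440958 \left(-986657\right) = -1421731297406$)
$h = 735$ ($h = \left(- \frac{1}{2}\right) \left(-1470\right) = 735$)
$u{\left(B \right)} = B \left(735 + B\right)$ ($u{\left(B \right)} = B \left(B + 735\right) = B \left(735 + B\right)$)
$\frac{765909 + u{\left(-980 \right)}}{T + m} = \frac{765909 - 980 \left(735 - 980\right)}{3846901 - 1421731297406} = \frac{765909 - -240100}{-1421727450505} = \left(765909 + 240100\right) \left(- \frac{1}{1421727450505}\right) = 1006009 \left(- \frac{1}{1421727450505}\right) = - \frac{1006009}{1421727450505}$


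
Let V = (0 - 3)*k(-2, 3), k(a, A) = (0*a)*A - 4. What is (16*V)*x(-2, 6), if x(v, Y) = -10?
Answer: -1920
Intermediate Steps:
k(a, A) = -4 (k(a, A) = 0*A - 4 = 0 - 4 = -4)
V = 12 (V = (0 - 3)*(-4) = -3*(-4) = 12)
(16*V)*x(-2, 6) = (16*12)*(-10) = 192*(-10) = -1920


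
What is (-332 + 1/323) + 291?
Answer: -13242/323 ≈ -40.997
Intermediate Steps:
(-332 + 1/323) + 291 = -107235/323 + 291 = -13242/323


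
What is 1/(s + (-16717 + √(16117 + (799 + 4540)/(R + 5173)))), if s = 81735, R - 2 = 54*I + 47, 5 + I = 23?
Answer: 730892/47520954869 - √1712941898/1378107691201 ≈ 1.5350e-5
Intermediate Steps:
I = 18 (I = -5 + 23 = 18)
R = 1021 (R = 2 + (54*18 + 47) = 2 + (972 + 47) = 2 + 1019 = 1021)
1/(s + (-16717 + √(16117 + (799 + 4540)/(R + 5173)))) = 1/(81735 + (-16717 + √(16117 + (799 + 4540)/(1021 + 5173)))) = 1/(81735 + (-16717 + √(16117 + 5339/6194))) = 1/(81735 + (-16717 + √(16117 + 5339*(1/6194)))) = 1/(81735 + (-16717 + √(16117 + 281/326))) = 1/(81735 + (-16717 + √(5254423/326))) = 1/(81735 + (-16717 + √1712941898/326)) = 1/(65018 + √1712941898/326)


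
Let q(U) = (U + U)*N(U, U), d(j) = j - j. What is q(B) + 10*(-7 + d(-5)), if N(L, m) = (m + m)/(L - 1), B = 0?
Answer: -70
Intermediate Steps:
d(j) = 0
N(L, m) = 2*m/(-1 + L) (N(L, m) = (2*m)/(-1 + L) = 2*m/(-1 + L))
q(U) = 4*U²/(-1 + U) (q(U) = (U + U)*(2*U/(-1 + U)) = (2*U)*(2*U/(-1 + U)) = 4*U²/(-1 + U))
q(B) + 10*(-7 + d(-5)) = 4*0²/(-1 + 0) + 10*(-7 + 0) = 4*0/(-1) + 10*(-7) = 4*0*(-1) - 70 = 0 - 70 = -70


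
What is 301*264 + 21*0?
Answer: 79464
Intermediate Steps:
301*264 + 21*0 = 79464 + 0 = 79464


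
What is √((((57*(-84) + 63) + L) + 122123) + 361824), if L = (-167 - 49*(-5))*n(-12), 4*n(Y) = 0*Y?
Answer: √479222 ≈ 692.26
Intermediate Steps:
n(Y) = 0 (n(Y) = (0*Y)/4 = (¼)*0 = 0)
L = 0 (L = (-167 - 49*(-5))*0 = (-167 + 245)*0 = 78*0 = 0)
√((((57*(-84) + 63) + L) + 122123) + 361824) = √((((57*(-84) + 63) + 0) + 122123) + 361824) = √((((-4788 + 63) + 0) + 122123) + 361824) = √(((-4725 + 0) + 122123) + 361824) = √((-4725 + 122123) + 361824) = √(117398 + 361824) = √479222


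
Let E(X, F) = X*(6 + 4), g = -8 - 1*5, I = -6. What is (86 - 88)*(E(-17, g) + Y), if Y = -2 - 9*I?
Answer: 236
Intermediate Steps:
Y = 52 (Y = -2 - 9*(-6) = -2 + 54 = 52)
g = -13 (g = -8 - 5 = -13)
E(X, F) = 10*X (E(X, F) = X*10 = 10*X)
(86 - 88)*(E(-17, g) + Y) = (86 - 88)*(10*(-17) + 52) = -2*(-170 + 52) = -2*(-118) = 236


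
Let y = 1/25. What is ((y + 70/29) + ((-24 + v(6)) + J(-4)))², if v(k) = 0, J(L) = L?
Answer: 343027441/525625 ≈ 652.61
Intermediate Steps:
y = 1/25 ≈ 0.040000
((y + 70/29) + ((-24 + v(6)) + J(-4)))² = ((1/25 + 70/29) + ((-24 + 0) - 4))² = ((1/25 + 70*(1/29)) + (-24 - 4))² = ((1/25 + 70/29) - 28)² = (1779/725 - 28)² = (-18521/725)² = 343027441/525625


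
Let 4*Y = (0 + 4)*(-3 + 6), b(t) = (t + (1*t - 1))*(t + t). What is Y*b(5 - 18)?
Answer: 2106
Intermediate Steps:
b(t) = 2*t*(-1 + 2*t) (b(t) = (t + (t - 1))*(2*t) = (t + (-1 + t))*(2*t) = (-1 + 2*t)*(2*t) = 2*t*(-1 + 2*t))
Y = 3 (Y = ((0 + 4)*(-3 + 6))/4 = (4*3)/4 = (¼)*12 = 3)
Y*b(5 - 18) = 3*(2*(5 - 18)*(-1 + 2*(5 - 18))) = 3*(2*(-13)*(-1 + 2*(-13))) = 3*(2*(-13)*(-1 - 26)) = 3*(2*(-13)*(-27)) = 3*702 = 2106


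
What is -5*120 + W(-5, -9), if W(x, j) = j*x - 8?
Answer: -563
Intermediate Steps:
W(x, j) = -8 + j*x
-5*120 + W(-5, -9) = -5*120 + (-8 - 9*(-5)) = -600 + (-8 + 45) = -600 + 37 = -563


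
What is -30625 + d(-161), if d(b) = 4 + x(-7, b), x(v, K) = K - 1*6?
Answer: -30788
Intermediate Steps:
x(v, K) = -6 + K (x(v, K) = K - 6 = -6 + K)
d(b) = -2 + b (d(b) = 4 + (-6 + b) = -2 + b)
-30625 + d(-161) = -30625 + (-2 - 161) = -30625 - 163 = -30788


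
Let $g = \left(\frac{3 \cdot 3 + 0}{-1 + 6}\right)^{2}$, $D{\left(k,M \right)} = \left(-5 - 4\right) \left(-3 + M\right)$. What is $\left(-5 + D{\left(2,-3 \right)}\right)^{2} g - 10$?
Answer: $\frac{194231}{25} \approx 7769.2$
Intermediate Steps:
$D{\left(k,M \right)} = 27 - 9 M$ ($D{\left(k,M \right)} = - 9 \left(-3 + M\right) = 27 - 9 M$)
$g = \frac{81}{25}$ ($g = \left(\frac{9 + 0}{5}\right)^{2} = \left(9 \cdot \frac{1}{5}\right)^{2} = \left(\frac{9}{5}\right)^{2} = \frac{81}{25} \approx 3.24$)
$\left(-5 + D{\left(2,-3 \right)}\right)^{2} g - 10 = \left(-5 + \left(27 - -27\right)\right)^{2} \cdot \frac{81}{25} - 10 = \left(-5 + \left(27 + 27\right)\right)^{2} \cdot \frac{81}{25} - 10 = \left(-5 + 54\right)^{2} \cdot \frac{81}{25} - 10 = 49^{2} \cdot \frac{81}{25} - 10 = 2401 \cdot \frac{81}{25} - 10 = \frac{194481}{25} - 10 = \frac{194231}{25}$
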